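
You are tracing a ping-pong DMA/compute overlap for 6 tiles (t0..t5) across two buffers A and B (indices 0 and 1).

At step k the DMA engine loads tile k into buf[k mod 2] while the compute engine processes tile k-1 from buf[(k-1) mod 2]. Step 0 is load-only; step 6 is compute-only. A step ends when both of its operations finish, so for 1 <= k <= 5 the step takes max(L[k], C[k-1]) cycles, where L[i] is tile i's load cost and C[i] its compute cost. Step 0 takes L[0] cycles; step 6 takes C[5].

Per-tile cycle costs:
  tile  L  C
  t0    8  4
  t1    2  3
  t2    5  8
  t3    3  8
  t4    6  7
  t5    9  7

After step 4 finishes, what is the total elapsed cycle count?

k=0 load=t0/8c comp=- wait=8 total=8
k=1 load=t1/2c comp=t0/4c wait=4 total=12
k=2 load=t2/5c comp=t1/3c wait=5 total=17
k=3 load=t3/3c comp=t2/8c wait=8 total=25
k=4 load=t4/6c comp=t3/8c wait=8 total=33
k=5 load=t5/9c comp=t4/7c wait=9 total=42
k=6 load=- comp=t5/7c wait=7 total=49

end_cycle[4] = 33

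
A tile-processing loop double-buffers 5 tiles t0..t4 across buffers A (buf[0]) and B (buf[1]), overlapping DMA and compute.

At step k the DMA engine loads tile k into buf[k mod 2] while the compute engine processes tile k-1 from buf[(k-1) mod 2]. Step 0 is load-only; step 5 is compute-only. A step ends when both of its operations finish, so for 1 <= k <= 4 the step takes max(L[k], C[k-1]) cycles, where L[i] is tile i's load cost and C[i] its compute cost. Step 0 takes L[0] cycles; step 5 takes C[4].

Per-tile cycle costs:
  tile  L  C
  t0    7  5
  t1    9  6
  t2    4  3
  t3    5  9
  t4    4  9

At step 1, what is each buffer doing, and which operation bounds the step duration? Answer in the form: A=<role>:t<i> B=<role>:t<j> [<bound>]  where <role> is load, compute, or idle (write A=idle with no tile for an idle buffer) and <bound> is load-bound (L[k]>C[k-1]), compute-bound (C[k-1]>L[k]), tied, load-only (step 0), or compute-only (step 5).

step 1: A=compute:t0 B=load:t1 [load-bound]

[0] DMA t0→A (7c) ∥ CU idle ⇒ 7c, clock 7
[1] DMA t1→B (9c) ∥ CU A:t0 (5c) ⇒ 9c, clock 16
[2] DMA t2→A (4c) ∥ CU B:t1 (6c) ⇒ 6c, clock 22
[3] DMA t3→B (5c) ∥ CU A:t2 (3c) ⇒ 5c, clock 27
[4] DMA t4→A (4c) ∥ CU B:t3 (9c) ⇒ 9c, clock 36
[5] DMA idle ∥ CU A:t4 (9c) ⇒ 9c, clock 45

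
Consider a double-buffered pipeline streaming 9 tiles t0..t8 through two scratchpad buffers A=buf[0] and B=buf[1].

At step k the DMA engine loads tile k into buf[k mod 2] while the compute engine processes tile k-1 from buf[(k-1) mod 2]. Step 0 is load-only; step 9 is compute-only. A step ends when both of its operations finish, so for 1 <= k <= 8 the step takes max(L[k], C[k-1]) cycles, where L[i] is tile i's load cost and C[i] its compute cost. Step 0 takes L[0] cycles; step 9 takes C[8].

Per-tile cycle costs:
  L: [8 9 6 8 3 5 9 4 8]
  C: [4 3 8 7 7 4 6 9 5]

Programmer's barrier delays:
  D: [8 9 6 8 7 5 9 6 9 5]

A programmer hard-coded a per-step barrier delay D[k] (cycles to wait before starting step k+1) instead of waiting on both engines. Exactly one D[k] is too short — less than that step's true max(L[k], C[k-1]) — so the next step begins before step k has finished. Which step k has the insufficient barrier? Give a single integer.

step 0: need L[0]=8 = 8; D[0]=8 ok
step 1: need max(L[1]=9,C[0]=4) = 9; D[1]=9 ok
step 2: need max(L[2]=6,C[1]=3) = 6; D[2]=6 ok
step 3: need max(L[3]=8,C[2]=8) = 8; D[3]=8 ok
step 4: need max(L[4]=3,C[3]=7) = 7; D[4]=7 ok
step 5: need max(L[5]=5,C[4]=7) = 7; D[5]=5 SHORT
step 6: need max(L[6]=9,C[5]=4) = 9; D[6]=9 ok
step 7: need max(L[7]=4,C[6]=6) = 6; D[7]=6 ok
step 8: need max(L[8]=8,C[7]=9) = 9; D[8]=9 ok
step 9: need C[8]=5 = 5; D[9]=5 ok

hazard at step 5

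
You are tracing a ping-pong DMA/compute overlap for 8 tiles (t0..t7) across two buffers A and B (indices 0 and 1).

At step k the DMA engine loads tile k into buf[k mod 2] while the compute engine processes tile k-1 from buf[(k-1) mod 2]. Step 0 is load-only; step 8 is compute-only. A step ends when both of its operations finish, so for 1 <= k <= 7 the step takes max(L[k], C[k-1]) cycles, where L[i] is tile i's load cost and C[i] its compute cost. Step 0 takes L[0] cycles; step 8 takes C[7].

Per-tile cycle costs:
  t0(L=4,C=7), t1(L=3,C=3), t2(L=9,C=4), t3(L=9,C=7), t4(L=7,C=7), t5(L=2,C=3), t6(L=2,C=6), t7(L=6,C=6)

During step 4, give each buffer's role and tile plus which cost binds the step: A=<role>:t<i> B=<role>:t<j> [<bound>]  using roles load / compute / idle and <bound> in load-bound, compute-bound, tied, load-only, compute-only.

step 4: A=load:t4 B=compute:t3 [tied]

[0] DMA t0→A (4c) ∥ CU idle ⇒ 4c, clock 4
[1] DMA t1→B (3c) ∥ CU A:t0 (7c) ⇒ 7c, clock 11
[2] DMA t2→A (9c) ∥ CU B:t1 (3c) ⇒ 9c, clock 20
[3] DMA t3→B (9c) ∥ CU A:t2 (4c) ⇒ 9c, clock 29
[4] DMA t4→A (7c) ∥ CU B:t3 (7c) ⇒ 7c, clock 36
[5] DMA t5→B (2c) ∥ CU A:t4 (7c) ⇒ 7c, clock 43
[6] DMA t6→A (2c) ∥ CU B:t5 (3c) ⇒ 3c, clock 46
[7] DMA t7→B (6c) ∥ CU A:t6 (6c) ⇒ 6c, clock 52
[8] DMA idle ∥ CU B:t7 (6c) ⇒ 6c, clock 58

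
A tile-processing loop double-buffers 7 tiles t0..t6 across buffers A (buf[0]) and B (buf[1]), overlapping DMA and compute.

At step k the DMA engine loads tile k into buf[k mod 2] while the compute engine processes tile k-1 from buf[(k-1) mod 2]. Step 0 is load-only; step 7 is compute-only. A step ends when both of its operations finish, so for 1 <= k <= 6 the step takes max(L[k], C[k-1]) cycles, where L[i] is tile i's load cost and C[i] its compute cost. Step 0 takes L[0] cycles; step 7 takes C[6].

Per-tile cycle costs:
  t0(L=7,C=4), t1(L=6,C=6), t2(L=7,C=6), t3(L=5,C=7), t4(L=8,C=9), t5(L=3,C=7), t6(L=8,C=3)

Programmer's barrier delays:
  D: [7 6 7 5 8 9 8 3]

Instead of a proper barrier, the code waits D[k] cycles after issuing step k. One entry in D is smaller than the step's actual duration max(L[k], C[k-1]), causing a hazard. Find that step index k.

hazard at step 3

step 0: need L[0]=7 = 7; D[0]=7 ok
step 1: need max(L[1]=6,C[0]=4) = 6; D[1]=6 ok
step 2: need max(L[2]=7,C[1]=6) = 7; D[2]=7 ok
step 3: need max(L[3]=5,C[2]=6) = 6; D[3]=5 SHORT
step 4: need max(L[4]=8,C[3]=7) = 8; D[4]=8 ok
step 5: need max(L[5]=3,C[4]=9) = 9; D[5]=9 ok
step 6: need max(L[6]=8,C[5]=7) = 8; D[6]=8 ok
step 7: need C[6]=3 = 3; D[7]=3 ok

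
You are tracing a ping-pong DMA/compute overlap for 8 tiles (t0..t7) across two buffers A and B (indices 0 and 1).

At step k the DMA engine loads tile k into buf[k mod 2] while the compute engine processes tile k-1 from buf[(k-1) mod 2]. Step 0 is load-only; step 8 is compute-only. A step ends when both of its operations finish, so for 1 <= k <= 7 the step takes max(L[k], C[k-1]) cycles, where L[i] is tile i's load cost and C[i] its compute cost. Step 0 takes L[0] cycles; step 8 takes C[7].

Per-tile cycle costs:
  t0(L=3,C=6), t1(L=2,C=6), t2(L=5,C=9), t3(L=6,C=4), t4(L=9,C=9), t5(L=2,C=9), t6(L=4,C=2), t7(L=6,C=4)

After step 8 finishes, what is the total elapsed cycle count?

[0] DMA t0→A (3c) ∥ CU idle ⇒ 3c, clock 3
[1] DMA t1→B (2c) ∥ CU A:t0 (6c) ⇒ 6c, clock 9
[2] DMA t2→A (5c) ∥ CU B:t1 (6c) ⇒ 6c, clock 15
[3] DMA t3→B (6c) ∥ CU A:t2 (9c) ⇒ 9c, clock 24
[4] DMA t4→A (9c) ∥ CU B:t3 (4c) ⇒ 9c, clock 33
[5] DMA t5→B (2c) ∥ CU A:t4 (9c) ⇒ 9c, clock 42
[6] DMA t6→A (4c) ∥ CU B:t5 (9c) ⇒ 9c, clock 51
[7] DMA t7→B (6c) ∥ CU A:t6 (2c) ⇒ 6c, clock 57
[8] DMA idle ∥ CU B:t7 (4c) ⇒ 4c, clock 61

end_cycle[8] = 61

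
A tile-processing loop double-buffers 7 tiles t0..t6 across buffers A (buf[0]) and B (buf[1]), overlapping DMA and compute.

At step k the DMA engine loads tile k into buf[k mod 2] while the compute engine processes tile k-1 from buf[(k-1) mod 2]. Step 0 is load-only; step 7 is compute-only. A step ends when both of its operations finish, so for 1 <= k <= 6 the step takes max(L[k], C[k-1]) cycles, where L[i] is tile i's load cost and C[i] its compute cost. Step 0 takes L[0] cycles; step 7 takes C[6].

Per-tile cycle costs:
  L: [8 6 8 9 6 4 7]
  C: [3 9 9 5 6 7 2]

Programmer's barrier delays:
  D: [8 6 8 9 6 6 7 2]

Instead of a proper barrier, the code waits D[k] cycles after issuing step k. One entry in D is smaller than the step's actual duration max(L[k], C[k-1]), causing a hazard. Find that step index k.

step 0: need L[0]=8 = 8; D[0]=8 ok
step 1: need max(L[1]=6,C[0]=3) = 6; D[1]=6 ok
step 2: need max(L[2]=8,C[1]=9) = 9; D[2]=8 SHORT
step 3: need max(L[3]=9,C[2]=9) = 9; D[3]=9 ok
step 4: need max(L[4]=6,C[3]=5) = 6; D[4]=6 ok
step 5: need max(L[5]=4,C[4]=6) = 6; D[5]=6 ok
step 6: need max(L[6]=7,C[5]=7) = 7; D[6]=7 ok
step 7: need C[6]=2 = 2; D[7]=2 ok

hazard at step 2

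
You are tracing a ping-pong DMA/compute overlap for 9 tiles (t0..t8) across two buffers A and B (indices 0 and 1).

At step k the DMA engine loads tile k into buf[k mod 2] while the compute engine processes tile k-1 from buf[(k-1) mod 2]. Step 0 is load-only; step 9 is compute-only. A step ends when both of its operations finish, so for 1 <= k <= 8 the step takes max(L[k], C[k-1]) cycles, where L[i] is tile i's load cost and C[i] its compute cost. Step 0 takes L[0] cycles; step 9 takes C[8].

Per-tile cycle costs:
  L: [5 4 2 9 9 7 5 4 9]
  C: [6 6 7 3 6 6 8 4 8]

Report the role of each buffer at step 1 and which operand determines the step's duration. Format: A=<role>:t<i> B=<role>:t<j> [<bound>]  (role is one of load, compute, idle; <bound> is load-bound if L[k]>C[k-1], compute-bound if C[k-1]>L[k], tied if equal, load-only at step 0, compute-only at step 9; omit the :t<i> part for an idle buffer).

step 1: A=compute:t0 B=load:t1 [compute-bound]

[0] DMA t0→A (5c) ∥ CU idle ⇒ 5c, clock 5
[1] DMA t1→B (4c) ∥ CU A:t0 (6c) ⇒ 6c, clock 11
[2] DMA t2→A (2c) ∥ CU B:t1 (6c) ⇒ 6c, clock 17
[3] DMA t3→B (9c) ∥ CU A:t2 (7c) ⇒ 9c, clock 26
[4] DMA t4→A (9c) ∥ CU B:t3 (3c) ⇒ 9c, clock 35
[5] DMA t5→B (7c) ∥ CU A:t4 (6c) ⇒ 7c, clock 42
[6] DMA t6→A (5c) ∥ CU B:t5 (6c) ⇒ 6c, clock 48
[7] DMA t7→B (4c) ∥ CU A:t6 (8c) ⇒ 8c, clock 56
[8] DMA t8→A (9c) ∥ CU B:t7 (4c) ⇒ 9c, clock 65
[9] DMA idle ∥ CU A:t8 (8c) ⇒ 8c, clock 73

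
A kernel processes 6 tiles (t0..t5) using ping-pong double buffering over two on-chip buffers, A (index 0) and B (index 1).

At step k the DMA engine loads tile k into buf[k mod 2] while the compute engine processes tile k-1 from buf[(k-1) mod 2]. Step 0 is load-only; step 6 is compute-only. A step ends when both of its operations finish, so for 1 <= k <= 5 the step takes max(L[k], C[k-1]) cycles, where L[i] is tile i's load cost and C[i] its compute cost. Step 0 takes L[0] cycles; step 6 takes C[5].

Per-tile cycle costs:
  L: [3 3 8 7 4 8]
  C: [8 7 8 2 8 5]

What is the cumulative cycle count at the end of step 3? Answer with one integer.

end_cycle[3] = 27

[0] DMA t0→A (3c) ∥ CU idle ⇒ 3c, clock 3
[1] DMA t1→B (3c) ∥ CU A:t0 (8c) ⇒ 8c, clock 11
[2] DMA t2→A (8c) ∥ CU B:t1 (7c) ⇒ 8c, clock 19
[3] DMA t3→B (7c) ∥ CU A:t2 (8c) ⇒ 8c, clock 27
[4] DMA t4→A (4c) ∥ CU B:t3 (2c) ⇒ 4c, clock 31
[5] DMA t5→B (8c) ∥ CU A:t4 (8c) ⇒ 8c, clock 39
[6] DMA idle ∥ CU B:t5 (5c) ⇒ 5c, clock 44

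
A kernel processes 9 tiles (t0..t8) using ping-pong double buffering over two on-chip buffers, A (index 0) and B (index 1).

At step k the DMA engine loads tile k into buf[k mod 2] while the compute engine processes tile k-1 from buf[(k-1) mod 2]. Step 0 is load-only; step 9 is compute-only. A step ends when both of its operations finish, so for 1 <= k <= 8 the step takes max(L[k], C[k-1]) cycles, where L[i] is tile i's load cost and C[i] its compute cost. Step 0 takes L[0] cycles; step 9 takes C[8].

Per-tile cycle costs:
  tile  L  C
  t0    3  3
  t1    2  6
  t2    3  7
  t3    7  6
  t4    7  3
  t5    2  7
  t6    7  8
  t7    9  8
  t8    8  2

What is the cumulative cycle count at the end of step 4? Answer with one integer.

end_cycle[4] = 26

  0. 3=3c; end=3; A:t0 B:-
  1. max(2,3)=3c; end=6; A:t0 B:t1
  2. max(3,6)=6c; end=12; A:t2 B:t1
  3. max(7,7)=7c; end=19; A:t2 B:t3
  4. max(7,6)=7c; end=26; A:t4 B:t3
  5. max(2,3)=3c; end=29; A:t4 B:t5
  6. max(7,7)=7c; end=36; A:t6 B:t5
  7. max(9,8)=9c; end=45; A:t6 B:t7
  8. max(8,8)=8c; end=53; A:t8 B:t7
  9. 2=2c; end=55; A:t8 B:t7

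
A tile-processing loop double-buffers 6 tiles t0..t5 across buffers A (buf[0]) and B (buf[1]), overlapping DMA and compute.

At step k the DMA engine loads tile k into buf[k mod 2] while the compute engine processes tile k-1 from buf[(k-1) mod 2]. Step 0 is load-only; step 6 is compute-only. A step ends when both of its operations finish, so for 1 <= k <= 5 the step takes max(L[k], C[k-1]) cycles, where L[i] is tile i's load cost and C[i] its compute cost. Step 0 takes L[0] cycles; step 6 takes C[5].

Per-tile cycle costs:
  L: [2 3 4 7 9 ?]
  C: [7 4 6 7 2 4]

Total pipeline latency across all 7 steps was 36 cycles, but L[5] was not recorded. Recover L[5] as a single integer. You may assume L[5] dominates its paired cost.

L[5] = 3

step 0: dur = L[0]=2 = 2
step 1: dur = max(L[1]=3, C[0]=7) = 7
step 2: dur = max(L[2]=4, C[1]=4) = 4
step 3: dur = max(L[3]=7, C[2]=6) = 7
step 4: dur = max(L[4]=9, C[3]=7) = 9
step 5: dur = max(L[5]=?, C[4]=2) = L[5]  (unknown; binding)
step 6: dur = C[5]=4 = 4
sum of known step durations = 33
dur[5] = total - known = 36 - 33 = 3
L[5] is the binding max in step 5, so L[5] = dur[5] = 3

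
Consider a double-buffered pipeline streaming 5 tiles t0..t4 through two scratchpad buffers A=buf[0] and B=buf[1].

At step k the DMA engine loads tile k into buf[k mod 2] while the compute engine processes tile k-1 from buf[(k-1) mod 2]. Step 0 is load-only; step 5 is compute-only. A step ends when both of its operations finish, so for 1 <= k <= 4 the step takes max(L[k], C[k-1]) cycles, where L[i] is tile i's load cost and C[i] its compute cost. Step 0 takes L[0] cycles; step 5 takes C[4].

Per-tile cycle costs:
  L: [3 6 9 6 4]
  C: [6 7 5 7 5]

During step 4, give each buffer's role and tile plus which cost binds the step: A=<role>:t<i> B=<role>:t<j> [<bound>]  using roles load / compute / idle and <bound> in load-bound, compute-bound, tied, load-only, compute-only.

step 4: A=load:t4 B=compute:t3 [compute-bound]

k=0 load=t0/3c comp=- wait=3 total=3
k=1 load=t1/6c comp=t0/6c wait=6 total=9
k=2 load=t2/9c comp=t1/7c wait=9 total=18
k=3 load=t3/6c comp=t2/5c wait=6 total=24
k=4 load=t4/4c comp=t3/7c wait=7 total=31
k=5 load=- comp=t4/5c wait=5 total=36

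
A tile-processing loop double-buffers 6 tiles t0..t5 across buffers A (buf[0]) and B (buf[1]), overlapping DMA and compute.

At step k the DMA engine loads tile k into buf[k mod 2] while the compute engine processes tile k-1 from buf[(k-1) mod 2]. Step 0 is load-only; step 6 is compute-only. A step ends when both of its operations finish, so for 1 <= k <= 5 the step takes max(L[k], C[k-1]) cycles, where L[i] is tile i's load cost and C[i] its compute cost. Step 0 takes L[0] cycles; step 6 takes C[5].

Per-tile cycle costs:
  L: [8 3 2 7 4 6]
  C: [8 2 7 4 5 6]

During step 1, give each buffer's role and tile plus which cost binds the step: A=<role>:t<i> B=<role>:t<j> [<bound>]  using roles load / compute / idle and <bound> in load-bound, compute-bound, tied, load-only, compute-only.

step 1: A=compute:t0 B=load:t1 [compute-bound]

step 0: L[0]=8 → dur=8, Σ=8 | A=load:t0 B=idle [load-only]
step 1: L[1]=3 C[0]=8 → dur=8, Σ=16 | A=compute:t0 B=load:t1 [compute-bound]
step 2: L[2]=2 C[1]=2 → dur=2, Σ=18 | A=load:t2 B=compute:t1 [tied]
step 3: L[3]=7 C[2]=7 → dur=7, Σ=25 | A=compute:t2 B=load:t3 [tied]
step 4: L[4]=4 C[3]=4 → dur=4, Σ=29 | A=load:t4 B=compute:t3 [tied]
step 5: L[5]=6 C[4]=5 → dur=6, Σ=35 | A=compute:t4 B=load:t5 [load-bound]
step 6: C[5]=6 → dur=6, Σ=41 | A=idle B=compute:t5 [compute-only]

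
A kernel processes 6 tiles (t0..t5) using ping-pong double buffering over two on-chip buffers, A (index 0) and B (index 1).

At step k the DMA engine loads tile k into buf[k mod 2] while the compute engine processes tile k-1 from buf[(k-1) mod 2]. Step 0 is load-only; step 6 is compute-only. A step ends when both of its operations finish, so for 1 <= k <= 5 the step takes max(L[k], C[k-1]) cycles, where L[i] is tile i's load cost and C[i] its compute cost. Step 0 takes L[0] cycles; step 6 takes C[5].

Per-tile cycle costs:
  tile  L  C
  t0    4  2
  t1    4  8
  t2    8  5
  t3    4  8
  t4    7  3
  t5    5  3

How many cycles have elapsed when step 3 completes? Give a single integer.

end_cycle[3] = 21

  0. 4=4c; end=4; A:t0 B:-
  1. max(4,2)=4c; end=8; A:t0 B:t1
  2. max(8,8)=8c; end=16; A:t2 B:t1
  3. max(4,5)=5c; end=21; A:t2 B:t3
  4. max(7,8)=8c; end=29; A:t4 B:t3
  5. max(5,3)=5c; end=34; A:t4 B:t5
  6. 3=3c; end=37; A:t4 B:t5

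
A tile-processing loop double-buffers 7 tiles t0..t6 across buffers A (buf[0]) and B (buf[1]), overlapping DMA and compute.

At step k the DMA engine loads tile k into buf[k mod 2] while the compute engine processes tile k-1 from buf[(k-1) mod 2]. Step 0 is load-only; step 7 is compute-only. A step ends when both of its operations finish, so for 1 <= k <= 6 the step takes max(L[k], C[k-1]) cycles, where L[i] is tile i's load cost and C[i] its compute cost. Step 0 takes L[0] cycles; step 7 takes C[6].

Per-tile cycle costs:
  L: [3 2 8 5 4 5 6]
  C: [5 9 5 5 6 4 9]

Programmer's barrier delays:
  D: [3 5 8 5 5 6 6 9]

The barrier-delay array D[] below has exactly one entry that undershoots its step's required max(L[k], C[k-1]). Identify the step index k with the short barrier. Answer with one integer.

hazard at step 2

[0] required=L[0]=3=3 vs D=3 ok
[1] required=max(L[1]=2,C[0]=5)=5 vs D=5 ok
[2] required=max(L[2]=8,C[1]=9)=9 vs D=8 SHORT
[3] required=max(L[3]=5,C[2]=5)=5 vs D=5 ok
[4] required=max(L[4]=4,C[3]=5)=5 vs D=5 ok
[5] required=max(L[5]=5,C[4]=6)=6 vs D=6 ok
[6] required=max(L[6]=6,C[5]=4)=6 vs D=6 ok
[7] required=C[6]=9=9 vs D=9 ok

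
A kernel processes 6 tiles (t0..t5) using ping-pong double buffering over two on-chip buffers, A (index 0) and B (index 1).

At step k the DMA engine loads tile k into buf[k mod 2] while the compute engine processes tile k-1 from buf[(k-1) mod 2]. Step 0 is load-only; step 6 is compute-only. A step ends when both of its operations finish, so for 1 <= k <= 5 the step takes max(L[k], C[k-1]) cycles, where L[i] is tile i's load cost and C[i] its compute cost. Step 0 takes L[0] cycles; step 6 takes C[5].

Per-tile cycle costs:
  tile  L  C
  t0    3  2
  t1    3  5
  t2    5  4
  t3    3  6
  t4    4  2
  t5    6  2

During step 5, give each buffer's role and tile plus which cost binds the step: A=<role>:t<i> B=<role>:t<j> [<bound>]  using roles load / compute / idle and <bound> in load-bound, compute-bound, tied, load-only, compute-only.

step 5: A=compute:t4 B=load:t5 [load-bound]

k=0 load=t0/3c comp=- wait=3 total=3
k=1 load=t1/3c comp=t0/2c wait=3 total=6
k=2 load=t2/5c comp=t1/5c wait=5 total=11
k=3 load=t3/3c comp=t2/4c wait=4 total=15
k=4 load=t4/4c comp=t3/6c wait=6 total=21
k=5 load=t5/6c comp=t4/2c wait=6 total=27
k=6 load=- comp=t5/2c wait=2 total=29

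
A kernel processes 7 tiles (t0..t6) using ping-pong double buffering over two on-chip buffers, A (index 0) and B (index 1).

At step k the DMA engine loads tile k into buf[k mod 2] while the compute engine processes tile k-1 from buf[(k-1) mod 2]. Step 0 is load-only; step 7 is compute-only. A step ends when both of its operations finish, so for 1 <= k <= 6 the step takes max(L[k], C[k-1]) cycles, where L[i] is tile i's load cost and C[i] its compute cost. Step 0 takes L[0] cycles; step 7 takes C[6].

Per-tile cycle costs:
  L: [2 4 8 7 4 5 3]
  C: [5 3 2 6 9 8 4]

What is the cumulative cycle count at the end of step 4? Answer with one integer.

end_cycle[4] = 28

k=0 load=t0/2c comp=- wait=2 total=2
k=1 load=t1/4c comp=t0/5c wait=5 total=7
k=2 load=t2/8c comp=t1/3c wait=8 total=15
k=3 load=t3/7c comp=t2/2c wait=7 total=22
k=4 load=t4/4c comp=t3/6c wait=6 total=28
k=5 load=t5/5c comp=t4/9c wait=9 total=37
k=6 load=t6/3c comp=t5/8c wait=8 total=45
k=7 load=- comp=t6/4c wait=4 total=49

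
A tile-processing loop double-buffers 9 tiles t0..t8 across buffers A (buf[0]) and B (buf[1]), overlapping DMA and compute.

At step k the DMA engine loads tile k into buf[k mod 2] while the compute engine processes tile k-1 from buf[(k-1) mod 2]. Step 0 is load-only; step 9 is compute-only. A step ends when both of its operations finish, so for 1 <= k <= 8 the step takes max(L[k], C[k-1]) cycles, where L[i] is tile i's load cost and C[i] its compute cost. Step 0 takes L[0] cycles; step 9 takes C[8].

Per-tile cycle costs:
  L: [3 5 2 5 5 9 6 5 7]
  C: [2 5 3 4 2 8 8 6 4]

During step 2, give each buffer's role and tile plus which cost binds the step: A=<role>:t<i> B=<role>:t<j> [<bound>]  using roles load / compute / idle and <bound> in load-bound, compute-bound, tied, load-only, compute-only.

[0] DMA t0→A (3c) ∥ CU idle ⇒ 3c, clock 3
[1] DMA t1→B (5c) ∥ CU A:t0 (2c) ⇒ 5c, clock 8
[2] DMA t2→A (2c) ∥ CU B:t1 (5c) ⇒ 5c, clock 13
[3] DMA t3→B (5c) ∥ CU A:t2 (3c) ⇒ 5c, clock 18
[4] DMA t4→A (5c) ∥ CU B:t3 (4c) ⇒ 5c, clock 23
[5] DMA t5→B (9c) ∥ CU A:t4 (2c) ⇒ 9c, clock 32
[6] DMA t6→A (6c) ∥ CU B:t5 (8c) ⇒ 8c, clock 40
[7] DMA t7→B (5c) ∥ CU A:t6 (8c) ⇒ 8c, clock 48
[8] DMA t8→A (7c) ∥ CU B:t7 (6c) ⇒ 7c, clock 55
[9] DMA idle ∥ CU A:t8 (4c) ⇒ 4c, clock 59

step 2: A=load:t2 B=compute:t1 [compute-bound]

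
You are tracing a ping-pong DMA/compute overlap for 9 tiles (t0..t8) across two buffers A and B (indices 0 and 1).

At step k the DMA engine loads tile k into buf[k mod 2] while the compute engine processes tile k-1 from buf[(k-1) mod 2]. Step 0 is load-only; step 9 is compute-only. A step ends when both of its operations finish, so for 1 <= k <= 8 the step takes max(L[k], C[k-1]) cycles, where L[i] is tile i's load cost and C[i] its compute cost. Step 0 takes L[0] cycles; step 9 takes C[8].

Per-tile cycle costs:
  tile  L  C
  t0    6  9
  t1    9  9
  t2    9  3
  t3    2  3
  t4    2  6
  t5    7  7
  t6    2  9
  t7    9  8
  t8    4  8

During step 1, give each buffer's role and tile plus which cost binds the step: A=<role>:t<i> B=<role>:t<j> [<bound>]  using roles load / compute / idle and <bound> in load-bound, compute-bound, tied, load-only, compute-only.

step 1: A=compute:t0 B=load:t1 [tied]

  0. 6=6c; end=6; A:t0 B:-
  1. max(9,9)=9c; end=15; A:t0 B:t1
  2. max(9,9)=9c; end=24; A:t2 B:t1
  3. max(2,3)=3c; end=27; A:t2 B:t3
  4. max(2,3)=3c; end=30; A:t4 B:t3
  5. max(7,6)=7c; end=37; A:t4 B:t5
  6. max(2,7)=7c; end=44; A:t6 B:t5
  7. max(9,9)=9c; end=53; A:t6 B:t7
  8. max(4,8)=8c; end=61; A:t8 B:t7
  9. 8=8c; end=69; A:t8 B:t7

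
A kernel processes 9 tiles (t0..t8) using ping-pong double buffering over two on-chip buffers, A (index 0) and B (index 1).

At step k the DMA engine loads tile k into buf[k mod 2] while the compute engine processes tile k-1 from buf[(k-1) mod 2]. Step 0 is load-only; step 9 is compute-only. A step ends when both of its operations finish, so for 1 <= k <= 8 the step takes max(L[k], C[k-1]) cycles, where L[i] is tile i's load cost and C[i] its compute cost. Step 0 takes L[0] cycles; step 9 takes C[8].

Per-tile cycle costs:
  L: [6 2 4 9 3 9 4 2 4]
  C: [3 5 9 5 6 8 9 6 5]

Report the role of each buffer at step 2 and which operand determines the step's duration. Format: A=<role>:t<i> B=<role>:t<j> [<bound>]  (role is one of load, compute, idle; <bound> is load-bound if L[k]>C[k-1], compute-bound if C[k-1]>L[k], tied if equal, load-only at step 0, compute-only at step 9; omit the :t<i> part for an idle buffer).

[0] DMA t0→A (6c) ∥ CU idle ⇒ 6c, clock 6
[1] DMA t1→B (2c) ∥ CU A:t0 (3c) ⇒ 3c, clock 9
[2] DMA t2→A (4c) ∥ CU B:t1 (5c) ⇒ 5c, clock 14
[3] DMA t3→B (9c) ∥ CU A:t2 (9c) ⇒ 9c, clock 23
[4] DMA t4→A (3c) ∥ CU B:t3 (5c) ⇒ 5c, clock 28
[5] DMA t5→B (9c) ∥ CU A:t4 (6c) ⇒ 9c, clock 37
[6] DMA t6→A (4c) ∥ CU B:t5 (8c) ⇒ 8c, clock 45
[7] DMA t7→B (2c) ∥ CU A:t6 (9c) ⇒ 9c, clock 54
[8] DMA t8→A (4c) ∥ CU B:t7 (6c) ⇒ 6c, clock 60
[9] DMA idle ∥ CU A:t8 (5c) ⇒ 5c, clock 65

step 2: A=load:t2 B=compute:t1 [compute-bound]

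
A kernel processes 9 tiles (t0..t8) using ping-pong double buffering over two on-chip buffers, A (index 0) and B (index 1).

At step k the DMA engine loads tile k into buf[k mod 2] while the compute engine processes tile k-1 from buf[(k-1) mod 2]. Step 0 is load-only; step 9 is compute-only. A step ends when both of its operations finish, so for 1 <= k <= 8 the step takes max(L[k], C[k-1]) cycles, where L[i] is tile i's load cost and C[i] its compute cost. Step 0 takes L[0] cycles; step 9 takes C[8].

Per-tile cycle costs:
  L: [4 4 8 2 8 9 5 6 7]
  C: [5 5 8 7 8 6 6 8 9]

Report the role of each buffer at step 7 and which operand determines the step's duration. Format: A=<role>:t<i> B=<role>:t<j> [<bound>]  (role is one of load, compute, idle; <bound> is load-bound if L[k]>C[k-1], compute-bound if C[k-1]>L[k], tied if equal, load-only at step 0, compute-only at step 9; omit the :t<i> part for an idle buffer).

  0. 4=4c; end=4; A:t0 B:-
  1. max(4,5)=5c; end=9; A:t0 B:t1
  2. max(8,5)=8c; end=17; A:t2 B:t1
  3. max(2,8)=8c; end=25; A:t2 B:t3
  4. max(8,7)=8c; end=33; A:t4 B:t3
  5. max(9,8)=9c; end=42; A:t4 B:t5
  6. max(5,6)=6c; end=48; A:t6 B:t5
  7. max(6,6)=6c; end=54; A:t6 B:t7
  8. max(7,8)=8c; end=62; A:t8 B:t7
  9. 9=9c; end=71; A:t8 B:t7

step 7: A=compute:t6 B=load:t7 [tied]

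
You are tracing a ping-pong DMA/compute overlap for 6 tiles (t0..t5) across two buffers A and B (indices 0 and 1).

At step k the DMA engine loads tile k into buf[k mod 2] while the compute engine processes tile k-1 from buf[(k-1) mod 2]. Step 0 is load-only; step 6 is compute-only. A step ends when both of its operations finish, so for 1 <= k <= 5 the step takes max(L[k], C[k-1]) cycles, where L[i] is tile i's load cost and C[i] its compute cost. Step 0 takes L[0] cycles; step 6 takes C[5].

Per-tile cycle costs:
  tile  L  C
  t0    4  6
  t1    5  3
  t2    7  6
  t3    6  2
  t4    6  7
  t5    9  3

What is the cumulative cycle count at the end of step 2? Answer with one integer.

step 0: L[0]=4 → dur=4, Σ=4 | A=load:t0 B=idle [load-only]
step 1: L[1]=5 C[0]=6 → dur=6, Σ=10 | A=compute:t0 B=load:t1 [compute-bound]
step 2: L[2]=7 C[1]=3 → dur=7, Σ=17 | A=load:t2 B=compute:t1 [load-bound]
step 3: L[3]=6 C[2]=6 → dur=6, Σ=23 | A=compute:t2 B=load:t3 [tied]
step 4: L[4]=6 C[3]=2 → dur=6, Σ=29 | A=load:t4 B=compute:t3 [load-bound]
step 5: L[5]=9 C[4]=7 → dur=9, Σ=38 | A=compute:t4 B=load:t5 [load-bound]
step 6: C[5]=3 → dur=3, Σ=41 | A=idle B=compute:t5 [compute-only]

end_cycle[2] = 17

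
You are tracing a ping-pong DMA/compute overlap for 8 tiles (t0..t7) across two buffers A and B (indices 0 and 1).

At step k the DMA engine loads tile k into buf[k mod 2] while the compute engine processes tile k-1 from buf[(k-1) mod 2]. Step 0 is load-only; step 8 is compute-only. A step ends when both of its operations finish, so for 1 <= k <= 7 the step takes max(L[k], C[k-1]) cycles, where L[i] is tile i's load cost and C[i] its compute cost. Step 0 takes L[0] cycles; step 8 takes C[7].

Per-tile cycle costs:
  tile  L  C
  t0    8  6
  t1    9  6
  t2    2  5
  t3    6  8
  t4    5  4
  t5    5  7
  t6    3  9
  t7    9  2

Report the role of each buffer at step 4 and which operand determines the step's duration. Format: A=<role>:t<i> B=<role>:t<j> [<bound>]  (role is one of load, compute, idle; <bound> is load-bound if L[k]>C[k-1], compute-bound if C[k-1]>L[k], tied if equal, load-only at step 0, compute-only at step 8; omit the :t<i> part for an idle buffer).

k=0 load=t0/8c comp=- wait=8 total=8
k=1 load=t1/9c comp=t0/6c wait=9 total=17
k=2 load=t2/2c comp=t1/6c wait=6 total=23
k=3 load=t3/6c comp=t2/5c wait=6 total=29
k=4 load=t4/5c comp=t3/8c wait=8 total=37
k=5 load=t5/5c comp=t4/4c wait=5 total=42
k=6 load=t6/3c comp=t5/7c wait=7 total=49
k=7 load=t7/9c comp=t6/9c wait=9 total=58
k=8 load=- comp=t7/2c wait=2 total=60

step 4: A=load:t4 B=compute:t3 [compute-bound]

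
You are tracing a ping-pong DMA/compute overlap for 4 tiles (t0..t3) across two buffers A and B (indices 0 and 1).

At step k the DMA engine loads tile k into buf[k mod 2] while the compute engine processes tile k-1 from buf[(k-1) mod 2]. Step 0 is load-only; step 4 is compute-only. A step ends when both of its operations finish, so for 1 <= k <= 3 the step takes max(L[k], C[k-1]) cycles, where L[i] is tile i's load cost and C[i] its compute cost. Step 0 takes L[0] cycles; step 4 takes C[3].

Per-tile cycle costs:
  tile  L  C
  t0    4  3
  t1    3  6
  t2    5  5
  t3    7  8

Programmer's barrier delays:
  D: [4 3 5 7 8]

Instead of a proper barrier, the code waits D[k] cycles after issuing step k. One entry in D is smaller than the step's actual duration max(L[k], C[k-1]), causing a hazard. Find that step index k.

step 0: need L[0]=4 = 4; D[0]=4 ok
step 1: need max(L[1]=3,C[0]=3) = 3; D[1]=3 ok
step 2: need max(L[2]=5,C[1]=6) = 6; D[2]=5 SHORT
step 3: need max(L[3]=7,C[2]=5) = 7; D[3]=7 ok
step 4: need C[3]=8 = 8; D[4]=8 ok

hazard at step 2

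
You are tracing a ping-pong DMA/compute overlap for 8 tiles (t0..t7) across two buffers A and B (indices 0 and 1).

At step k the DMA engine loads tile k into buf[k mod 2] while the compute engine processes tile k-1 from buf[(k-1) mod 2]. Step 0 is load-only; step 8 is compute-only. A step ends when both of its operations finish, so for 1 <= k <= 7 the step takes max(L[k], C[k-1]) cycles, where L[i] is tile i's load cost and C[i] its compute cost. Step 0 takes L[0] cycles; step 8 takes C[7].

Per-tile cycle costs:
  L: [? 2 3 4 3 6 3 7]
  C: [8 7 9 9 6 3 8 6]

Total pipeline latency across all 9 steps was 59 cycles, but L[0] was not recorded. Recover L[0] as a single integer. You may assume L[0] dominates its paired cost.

L[0] = 3

step 0 → dur = L[0]=? = L[0]  (unknown; binding)
step 1 → dur = max(L[1]=2, C[0]=8) = 8
step 2 → dur = max(L[2]=3, C[1]=7) = 7
step 3 → dur = max(L[3]=4, C[2]=9) = 9
step 4 → dur = max(L[4]=3, C[3]=9) = 9
step 5 → dur = max(L[5]=6, C[4]=6) = 6
step 6 → dur = max(L[6]=3, C[5]=3) = 3
step 7 → dur = max(L[7]=7, C[6]=8) = 8
step 8 → dur = C[7]=6 = 6
sum of known step durations = 56
dur[0] = total - known = 59 - 56 = 3
L[0] is the binding max in step 0, so L[0] = dur[0] = 3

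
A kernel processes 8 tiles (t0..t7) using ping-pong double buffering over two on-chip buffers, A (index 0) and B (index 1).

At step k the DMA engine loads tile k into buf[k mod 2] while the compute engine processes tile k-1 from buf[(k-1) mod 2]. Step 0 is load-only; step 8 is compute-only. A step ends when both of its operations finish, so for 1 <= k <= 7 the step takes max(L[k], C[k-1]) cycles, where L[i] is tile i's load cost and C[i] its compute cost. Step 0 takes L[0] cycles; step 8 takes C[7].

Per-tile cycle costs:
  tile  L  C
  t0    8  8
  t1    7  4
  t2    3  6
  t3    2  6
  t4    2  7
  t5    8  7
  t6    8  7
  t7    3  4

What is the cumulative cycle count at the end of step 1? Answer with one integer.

end_cycle[1] = 16

[0] DMA t0→A (8c) ∥ CU idle ⇒ 8c, clock 8
[1] DMA t1→B (7c) ∥ CU A:t0 (8c) ⇒ 8c, clock 16
[2] DMA t2→A (3c) ∥ CU B:t1 (4c) ⇒ 4c, clock 20
[3] DMA t3→B (2c) ∥ CU A:t2 (6c) ⇒ 6c, clock 26
[4] DMA t4→A (2c) ∥ CU B:t3 (6c) ⇒ 6c, clock 32
[5] DMA t5→B (8c) ∥ CU A:t4 (7c) ⇒ 8c, clock 40
[6] DMA t6→A (8c) ∥ CU B:t5 (7c) ⇒ 8c, clock 48
[7] DMA t7→B (3c) ∥ CU A:t6 (7c) ⇒ 7c, clock 55
[8] DMA idle ∥ CU B:t7 (4c) ⇒ 4c, clock 59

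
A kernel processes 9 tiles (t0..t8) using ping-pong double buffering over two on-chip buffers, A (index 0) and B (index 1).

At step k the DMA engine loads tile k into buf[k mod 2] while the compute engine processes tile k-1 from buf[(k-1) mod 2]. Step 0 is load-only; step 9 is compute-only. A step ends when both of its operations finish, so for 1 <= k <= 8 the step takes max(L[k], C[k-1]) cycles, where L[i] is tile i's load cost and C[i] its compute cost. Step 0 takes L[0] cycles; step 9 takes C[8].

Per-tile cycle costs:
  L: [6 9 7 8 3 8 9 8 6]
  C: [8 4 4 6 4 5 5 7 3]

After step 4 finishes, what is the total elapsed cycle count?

k=0 load=t0/6c comp=- wait=6 total=6
k=1 load=t1/9c comp=t0/8c wait=9 total=15
k=2 load=t2/7c comp=t1/4c wait=7 total=22
k=3 load=t3/8c comp=t2/4c wait=8 total=30
k=4 load=t4/3c comp=t3/6c wait=6 total=36
k=5 load=t5/8c comp=t4/4c wait=8 total=44
k=6 load=t6/9c comp=t5/5c wait=9 total=53
k=7 load=t7/8c comp=t6/5c wait=8 total=61
k=8 load=t8/6c comp=t7/7c wait=7 total=68
k=9 load=- comp=t8/3c wait=3 total=71

end_cycle[4] = 36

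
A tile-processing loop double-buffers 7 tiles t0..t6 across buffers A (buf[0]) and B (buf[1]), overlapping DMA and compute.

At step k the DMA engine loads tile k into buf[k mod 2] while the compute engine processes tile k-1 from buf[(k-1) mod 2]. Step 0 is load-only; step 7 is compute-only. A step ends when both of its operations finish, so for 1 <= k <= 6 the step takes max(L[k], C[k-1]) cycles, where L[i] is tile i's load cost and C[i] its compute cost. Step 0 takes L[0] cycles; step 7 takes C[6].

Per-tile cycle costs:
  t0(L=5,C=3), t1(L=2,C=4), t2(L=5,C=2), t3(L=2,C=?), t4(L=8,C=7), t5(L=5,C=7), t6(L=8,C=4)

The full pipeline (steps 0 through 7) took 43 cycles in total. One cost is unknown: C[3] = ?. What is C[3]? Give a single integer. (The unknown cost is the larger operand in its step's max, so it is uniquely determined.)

C[3] = 9

step 0 = dur = L[0]=5 = 5
step 1 = dur = max(L[1]=2, C[0]=3) = 3
step 2 = dur = max(L[2]=5, C[1]=4) = 5
step 3 = dur = max(L[3]=2, C[2]=2) = 2
step 4 = dur = max(L[4]=8, C[3]=?) = C[3]  (unknown; binding)
step 5 = dur = max(L[5]=5, C[4]=7) = 7
step 6 = dur = max(L[6]=8, C[5]=7) = 8
step 7 = dur = C[6]=4 = 4
sum of known step durations = 34
dur[4] = total - known = 43 - 34 = 9
C[3] is the binding max in step 4, so C[3] = dur[4] = 9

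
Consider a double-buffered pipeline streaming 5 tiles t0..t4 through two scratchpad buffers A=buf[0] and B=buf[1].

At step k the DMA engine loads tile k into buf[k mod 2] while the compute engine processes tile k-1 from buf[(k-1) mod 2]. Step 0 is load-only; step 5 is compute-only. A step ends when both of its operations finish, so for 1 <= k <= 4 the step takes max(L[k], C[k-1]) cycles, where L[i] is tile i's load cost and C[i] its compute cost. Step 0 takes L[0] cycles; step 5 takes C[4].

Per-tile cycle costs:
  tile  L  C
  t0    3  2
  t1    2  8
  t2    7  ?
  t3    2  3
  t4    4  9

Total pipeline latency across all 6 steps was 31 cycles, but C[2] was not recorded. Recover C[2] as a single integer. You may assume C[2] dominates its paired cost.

step 0 | dur = L[0]=3 = 3
step 1 | dur = max(L[1]=2, C[0]=2) = 2
step 2 | dur = max(L[2]=7, C[1]=8) = 8
step 3 | dur = max(L[3]=2, C[2]=?) = C[2]  (unknown; binding)
step 4 | dur = max(L[4]=4, C[3]=3) = 4
step 5 | dur = C[4]=9 = 9
sum of known step durations = 26
dur[3] = total - known = 31 - 26 = 5
C[2] is the binding max in step 3, so C[2] = dur[3] = 5

C[2] = 5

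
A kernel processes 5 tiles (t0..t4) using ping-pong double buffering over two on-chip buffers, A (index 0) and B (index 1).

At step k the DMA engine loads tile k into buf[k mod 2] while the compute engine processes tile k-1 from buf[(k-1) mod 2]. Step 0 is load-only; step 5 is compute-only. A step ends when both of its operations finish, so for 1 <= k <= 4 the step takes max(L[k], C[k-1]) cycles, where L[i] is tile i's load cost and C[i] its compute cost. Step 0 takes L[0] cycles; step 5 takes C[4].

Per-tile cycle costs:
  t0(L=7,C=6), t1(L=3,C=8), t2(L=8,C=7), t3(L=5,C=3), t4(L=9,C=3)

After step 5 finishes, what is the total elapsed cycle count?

end_cycle[5] = 40

[0] DMA t0→A (7c) ∥ CU idle ⇒ 7c, clock 7
[1] DMA t1→B (3c) ∥ CU A:t0 (6c) ⇒ 6c, clock 13
[2] DMA t2→A (8c) ∥ CU B:t1 (8c) ⇒ 8c, clock 21
[3] DMA t3→B (5c) ∥ CU A:t2 (7c) ⇒ 7c, clock 28
[4] DMA t4→A (9c) ∥ CU B:t3 (3c) ⇒ 9c, clock 37
[5] DMA idle ∥ CU A:t4 (3c) ⇒ 3c, clock 40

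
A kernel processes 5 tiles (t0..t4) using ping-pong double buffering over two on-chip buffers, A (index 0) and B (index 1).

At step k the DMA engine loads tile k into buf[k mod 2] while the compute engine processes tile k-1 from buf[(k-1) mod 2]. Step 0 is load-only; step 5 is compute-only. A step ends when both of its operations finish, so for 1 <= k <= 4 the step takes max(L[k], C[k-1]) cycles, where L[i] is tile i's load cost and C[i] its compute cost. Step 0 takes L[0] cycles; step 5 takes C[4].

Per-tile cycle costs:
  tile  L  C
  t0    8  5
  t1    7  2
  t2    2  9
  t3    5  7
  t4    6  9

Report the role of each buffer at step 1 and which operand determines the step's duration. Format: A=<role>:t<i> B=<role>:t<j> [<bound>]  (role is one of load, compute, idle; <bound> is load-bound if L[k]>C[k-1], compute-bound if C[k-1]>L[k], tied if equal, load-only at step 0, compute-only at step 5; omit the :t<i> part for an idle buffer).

step 1: A=compute:t0 B=load:t1 [load-bound]

step 0: L[0]=8 → dur=8, Σ=8 | A=load:t0 B=idle [load-only]
step 1: L[1]=7 C[0]=5 → dur=7, Σ=15 | A=compute:t0 B=load:t1 [load-bound]
step 2: L[2]=2 C[1]=2 → dur=2, Σ=17 | A=load:t2 B=compute:t1 [tied]
step 3: L[3]=5 C[2]=9 → dur=9, Σ=26 | A=compute:t2 B=load:t3 [compute-bound]
step 4: L[4]=6 C[3]=7 → dur=7, Σ=33 | A=load:t4 B=compute:t3 [compute-bound]
step 5: C[4]=9 → dur=9, Σ=42 | A=compute:t4 B=idle [compute-only]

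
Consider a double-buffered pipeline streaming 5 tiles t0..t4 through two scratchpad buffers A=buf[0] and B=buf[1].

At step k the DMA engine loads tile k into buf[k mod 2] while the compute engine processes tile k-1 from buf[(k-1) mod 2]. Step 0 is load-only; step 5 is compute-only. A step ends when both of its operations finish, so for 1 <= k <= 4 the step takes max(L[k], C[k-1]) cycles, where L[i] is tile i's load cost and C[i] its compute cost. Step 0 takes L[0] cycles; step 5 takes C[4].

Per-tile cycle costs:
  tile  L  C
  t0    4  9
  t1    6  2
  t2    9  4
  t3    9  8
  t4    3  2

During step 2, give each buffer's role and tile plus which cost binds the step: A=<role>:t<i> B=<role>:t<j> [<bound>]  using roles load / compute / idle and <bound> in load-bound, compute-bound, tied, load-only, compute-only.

step 2: A=load:t2 B=compute:t1 [load-bound]

k=0 load=t0/4c comp=- wait=4 total=4
k=1 load=t1/6c comp=t0/9c wait=9 total=13
k=2 load=t2/9c comp=t1/2c wait=9 total=22
k=3 load=t3/9c comp=t2/4c wait=9 total=31
k=4 load=t4/3c comp=t3/8c wait=8 total=39
k=5 load=- comp=t4/2c wait=2 total=41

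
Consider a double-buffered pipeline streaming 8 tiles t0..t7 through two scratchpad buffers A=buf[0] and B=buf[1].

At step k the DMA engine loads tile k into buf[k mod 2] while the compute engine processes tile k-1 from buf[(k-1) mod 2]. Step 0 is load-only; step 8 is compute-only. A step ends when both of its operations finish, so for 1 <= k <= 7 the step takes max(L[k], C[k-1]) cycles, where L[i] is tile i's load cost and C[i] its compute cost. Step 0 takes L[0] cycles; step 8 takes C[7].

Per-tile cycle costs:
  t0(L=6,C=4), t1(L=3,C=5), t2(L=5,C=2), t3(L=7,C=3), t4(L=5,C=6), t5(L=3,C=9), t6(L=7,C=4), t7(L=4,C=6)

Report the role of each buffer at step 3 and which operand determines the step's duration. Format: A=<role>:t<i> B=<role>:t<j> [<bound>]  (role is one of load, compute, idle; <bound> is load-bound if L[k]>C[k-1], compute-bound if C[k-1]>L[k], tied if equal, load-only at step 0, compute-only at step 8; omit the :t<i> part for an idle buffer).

step 3: A=compute:t2 B=load:t3 [load-bound]

[0] DMA t0→A (6c) ∥ CU idle ⇒ 6c, clock 6
[1] DMA t1→B (3c) ∥ CU A:t0 (4c) ⇒ 4c, clock 10
[2] DMA t2→A (5c) ∥ CU B:t1 (5c) ⇒ 5c, clock 15
[3] DMA t3→B (7c) ∥ CU A:t2 (2c) ⇒ 7c, clock 22
[4] DMA t4→A (5c) ∥ CU B:t3 (3c) ⇒ 5c, clock 27
[5] DMA t5→B (3c) ∥ CU A:t4 (6c) ⇒ 6c, clock 33
[6] DMA t6→A (7c) ∥ CU B:t5 (9c) ⇒ 9c, clock 42
[7] DMA t7→B (4c) ∥ CU A:t6 (4c) ⇒ 4c, clock 46
[8] DMA idle ∥ CU B:t7 (6c) ⇒ 6c, clock 52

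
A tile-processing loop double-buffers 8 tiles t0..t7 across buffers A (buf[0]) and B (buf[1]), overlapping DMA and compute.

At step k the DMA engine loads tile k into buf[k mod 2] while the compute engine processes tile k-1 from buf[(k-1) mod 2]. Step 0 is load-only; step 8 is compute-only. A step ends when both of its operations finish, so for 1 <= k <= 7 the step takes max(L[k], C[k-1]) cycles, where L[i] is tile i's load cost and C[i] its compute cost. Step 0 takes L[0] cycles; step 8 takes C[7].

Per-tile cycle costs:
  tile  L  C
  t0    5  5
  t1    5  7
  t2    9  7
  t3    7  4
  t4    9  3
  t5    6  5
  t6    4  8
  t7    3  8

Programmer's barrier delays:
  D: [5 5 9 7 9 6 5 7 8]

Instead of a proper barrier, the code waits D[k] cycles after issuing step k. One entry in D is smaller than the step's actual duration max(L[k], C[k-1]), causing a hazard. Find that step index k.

k=0 barrier L[0]=5→5c, D[0]=5 ok
k=1 barrier max(L[1]=5,C[0]=5)→5c, D[1]=5 ok
k=2 barrier max(L[2]=9,C[1]=7)→9c, D[2]=9 ok
k=3 barrier max(L[3]=7,C[2]=7)→7c, D[3]=7 ok
k=4 barrier max(L[4]=9,C[3]=4)→9c, D[4]=9 ok
k=5 barrier max(L[5]=6,C[4]=3)→6c, D[5]=6 ok
k=6 barrier max(L[6]=4,C[5]=5)→5c, D[6]=5 ok
k=7 barrier max(L[7]=3,C[6]=8)→8c, D[7]=7 SHORT
k=8 barrier C[7]=8→8c, D[8]=8 ok

hazard at step 7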